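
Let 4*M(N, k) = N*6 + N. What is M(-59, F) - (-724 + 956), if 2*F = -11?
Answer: -1341/4 ≈ -335.25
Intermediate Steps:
F = -11/2 (F = (½)*(-11) = -11/2 ≈ -5.5000)
M(N, k) = 7*N/4 (M(N, k) = (N*6 + N)/4 = (6*N + N)/4 = (7*N)/4 = 7*N/4)
M(-59, F) - (-724 + 956) = (7/4)*(-59) - (-724 + 956) = -413/4 - 1*232 = -413/4 - 232 = -1341/4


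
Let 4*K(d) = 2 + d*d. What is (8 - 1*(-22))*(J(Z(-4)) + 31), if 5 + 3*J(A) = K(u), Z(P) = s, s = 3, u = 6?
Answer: 975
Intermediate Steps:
Z(P) = 3
K(d) = ½ + d²/4 (K(d) = (2 + d*d)/4 = (2 + d²)/4 = ½ + d²/4)
J(A) = 3/2 (J(A) = -5/3 + (½ + (¼)*6²)/3 = -5/3 + (½ + (¼)*36)/3 = -5/3 + (½ + 9)/3 = -5/3 + (⅓)*(19/2) = -5/3 + 19/6 = 3/2)
(8 - 1*(-22))*(J(Z(-4)) + 31) = (8 - 1*(-22))*(3/2 + 31) = (8 + 22)*(65/2) = 30*(65/2) = 975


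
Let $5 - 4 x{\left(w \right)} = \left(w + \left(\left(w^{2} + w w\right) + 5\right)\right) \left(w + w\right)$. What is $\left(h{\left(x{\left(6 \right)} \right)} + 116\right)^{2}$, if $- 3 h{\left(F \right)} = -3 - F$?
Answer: $\frac{170569}{144} \approx 1184.5$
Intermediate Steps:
$x{\left(w \right)} = \frac{5}{4} - \frac{w \left(5 + w + 2 w^{2}\right)}{2}$ ($x{\left(w \right)} = \frac{5}{4} - \frac{\left(w + \left(\left(w^{2} + w w\right) + 5\right)\right) \left(w + w\right)}{4} = \frac{5}{4} - \frac{\left(w + \left(\left(w^{2} + w^{2}\right) + 5\right)\right) 2 w}{4} = \frac{5}{4} - \frac{\left(w + \left(2 w^{2} + 5\right)\right) 2 w}{4} = \frac{5}{4} - \frac{\left(w + \left(5 + 2 w^{2}\right)\right) 2 w}{4} = \frac{5}{4} - \frac{\left(5 + w + 2 w^{2}\right) 2 w}{4} = \frac{5}{4} - \frac{2 w \left(5 + w + 2 w^{2}\right)}{4} = \frac{5}{4} - \frac{w \left(5 + w + 2 w^{2}\right)}{2}$)
$h{\left(F \right)} = 1 + \frac{F}{3}$ ($h{\left(F \right)} = - \frac{-3 - F}{3} = 1 + \frac{F}{3}$)
$\left(h{\left(x{\left(6 \right)} \right)} + 116\right)^{2} = \left(\left(1 + \frac{\frac{5}{4} - 6^{3} - 15 - \frac{6^{2}}{2}}{3}\right) + 116\right)^{2} = \left(\left(1 + \frac{\frac{5}{4} - 216 - 15 - 18}{3}\right) + 116\right)^{2} = \left(\left(1 + \frac{1}{3} \left(- \frac{991}{4}\right)\right) + 116\right)^{2} = \left(\left(1 - \frac{991}{12}\right) + 116\right)^{2} = \left(- \frac{979}{12} + 116\right)^{2} = \left(\frac{413}{12}\right)^{2} = \frac{170569}{144}$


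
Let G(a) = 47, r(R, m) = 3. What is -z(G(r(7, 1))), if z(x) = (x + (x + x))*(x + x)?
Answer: -13254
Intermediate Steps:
z(x) = 6*x**2 (z(x) = (x + 2*x)*(2*x) = (3*x)*(2*x) = 6*x**2)
-z(G(r(7, 1))) = -6*47**2 = -6*2209 = -1*13254 = -13254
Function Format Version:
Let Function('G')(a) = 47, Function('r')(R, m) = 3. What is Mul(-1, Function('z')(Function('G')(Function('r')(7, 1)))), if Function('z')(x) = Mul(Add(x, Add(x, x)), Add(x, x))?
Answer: -13254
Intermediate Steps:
Function('z')(x) = Mul(6, Pow(x, 2)) (Function('z')(x) = Mul(Add(x, Mul(2, x)), Mul(2, x)) = Mul(Mul(3, x), Mul(2, x)) = Mul(6, Pow(x, 2)))
Mul(-1, Function('z')(Function('G')(Function('r')(7, 1)))) = Mul(-1, Mul(6, Pow(47, 2))) = Mul(-1, Mul(6, 2209)) = Mul(-1, 13254) = -13254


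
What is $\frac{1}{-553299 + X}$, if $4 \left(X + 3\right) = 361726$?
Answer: $- \frac{2}{925741} \approx -2.1604 \cdot 10^{-6}$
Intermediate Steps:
$X = \frac{180857}{2}$ ($X = -3 + \frac{1}{4} \cdot 361726 = -3 + \frac{180863}{2} = \frac{180857}{2} \approx 90429.0$)
$\frac{1}{-553299 + X} = \frac{1}{-553299 + \frac{180857}{2}} = \frac{1}{- \frac{925741}{2}} = - \frac{2}{925741}$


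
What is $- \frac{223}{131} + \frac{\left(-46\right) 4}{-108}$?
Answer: $\frac{5}{3537} \approx 0.0014136$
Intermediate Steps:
$- \frac{223}{131} + \frac{\left(-46\right) 4}{-108} = \left(-223\right) \frac{1}{131} - - \frac{46}{27} = - \frac{223}{131} + \frac{46}{27} = \frac{5}{3537}$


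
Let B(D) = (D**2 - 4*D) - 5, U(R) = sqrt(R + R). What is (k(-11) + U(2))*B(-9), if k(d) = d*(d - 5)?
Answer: 19936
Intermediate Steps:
k(d) = d*(-5 + d)
U(R) = sqrt(2)*sqrt(R) (U(R) = sqrt(2*R) = sqrt(2)*sqrt(R))
B(D) = -5 + D**2 - 4*D
(k(-11) + U(2))*B(-9) = (-11*(-5 - 11) + sqrt(2)*sqrt(2))*(-5 + (-9)**2 - 4*(-9)) = (-11*(-16) + 2)*(-5 + 81 + 36) = (176 + 2)*112 = 178*112 = 19936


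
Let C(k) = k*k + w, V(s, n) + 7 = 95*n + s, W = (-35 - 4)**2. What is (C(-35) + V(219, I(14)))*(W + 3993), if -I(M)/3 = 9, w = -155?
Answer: -7074462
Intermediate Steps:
W = 1521 (W = (-39)**2 = 1521)
I(M) = -27 (I(M) = -3*9 = -27)
V(s, n) = -7 + s + 95*n (V(s, n) = -7 + (95*n + s) = -7 + (s + 95*n) = -7 + s + 95*n)
C(k) = -155 + k**2 (C(k) = k*k - 155 = k**2 - 155 = -155 + k**2)
(C(-35) + V(219, I(14)))*(W + 3993) = ((-155 + (-35)**2) + (-7 + 219 + 95*(-27)))*(1521 + 3993) = ((-155 + 1225) + (-7 + 219 - 2565))*5514 = (1070 - 2353)*5514 = -1283*5514 = -7074462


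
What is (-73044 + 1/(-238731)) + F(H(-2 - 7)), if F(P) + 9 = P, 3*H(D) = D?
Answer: -17440731937/238731 ≈ -73056.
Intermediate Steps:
H(D) = D/3
F(P) = -9 + P
(-73044 + 1/(-238731)) + F(H(-2 - 7)) = (-73044 + 1/(-238731)) + (-9 + (-2 - 7)/3) = (-73044 - 1/238731) + (-9 + (⅓)*(-9)) = -17437867165/238731 + (-9 - 3) = -17437867165/238731 - 12 = -17440731937/238731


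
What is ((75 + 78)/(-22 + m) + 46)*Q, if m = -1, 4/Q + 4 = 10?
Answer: 1810/69 ≈ 26.232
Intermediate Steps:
Q = 2/3 (Q = 4/(-4 + 10) = 4/6 = 4*(1/6) = 2/3 ≈ 0.66667)
((75 + 78)/(-22 + m) + 46)*Q = ((75 + 78)/(-22 - 1) + 46)*(2/3) = (153/(-23) + 46)*(2/3) = (153*(-1/23) + 46)*(2/3) = (-153/23 + 46)*(2/3) = (905/23)*(2/3) = 1810/69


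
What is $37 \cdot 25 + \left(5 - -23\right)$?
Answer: $953$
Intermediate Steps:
$37 \cdot 25 + \left(5 - -23\right) = 925 + \left(5 + 23\right) = 925 + 28 = 953$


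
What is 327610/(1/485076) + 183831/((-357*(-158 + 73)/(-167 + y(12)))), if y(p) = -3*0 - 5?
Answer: 1607432784121756/10115 ≈ 1.5892e+11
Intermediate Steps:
y(p) = -5 (y(p) = 0 - 5 = -5)
327610/(1/485076) + 183831/((-357*(-158 + 73)/(-167 + y(12)))) = 327610/(1/485076) + 183831/((-357*(-158 + 73)/(-167 - 5))) = 327610/(1/485076) + 183831/((-(-30345)/(-172))) = 327610*485076 + 183831/((-(-30345)*(-1)/172)) = 158915748360 + 183831/((-357*85/172)) = 158915748360 + 183831/(-30345/172) = 158915748360 + 183831*(-172/30345) = 158915748360 - 10539644/10115 = 1607432784121756/10115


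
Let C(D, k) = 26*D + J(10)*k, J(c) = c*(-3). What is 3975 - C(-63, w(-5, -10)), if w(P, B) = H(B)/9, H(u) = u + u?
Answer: 16639/3 ≈ 5546.3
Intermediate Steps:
J(c) = -3*c
H(u) = 2*u
w(P, B) = 2*B/9 (w(P, B) = (2*B)/9 = (2*B)*(⅑) = 2*B/9)
C(D, k) = -30*k + 26*D (C(D, k) = 26*D + (-3*10)*k = 26*D - 30*k = -30*k + 26*D)
3975 - C(-63, w(-5, -10)) = 3975 - (-20*(-10)/3 + 26*(-63)) = 3975 - (-30*(-20/9) - 1638) = 3975 - (200/3 - 1638) = 3975 - 1*(-4714/3) = 3975 + 4714/3 = 16639/3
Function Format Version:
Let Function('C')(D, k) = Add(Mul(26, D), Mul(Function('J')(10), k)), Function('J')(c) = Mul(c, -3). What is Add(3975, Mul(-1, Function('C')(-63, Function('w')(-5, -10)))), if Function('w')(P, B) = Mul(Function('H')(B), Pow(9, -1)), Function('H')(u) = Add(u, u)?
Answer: Rational(16639, 3) ≈ 5546.3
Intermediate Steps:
Function('J')(c) = Mul(-3, c)
Function('H')(u) = Mul(2, u)
Function('w')(P, B) = Mul(Rational(2, 9), B) (Function('w')(P, B) = Mul(Mul(2, B), Pow(9, -1)) = Mul(Mul(2, B), Rational(1, 9)) = Mul(Rational(2, 9), B))
Function('C')(D, k) = Add(Mul(-30, k), Mul(26, D)) (Function('C')(D, k) = Add(Mul(26, D), Mul(Mul(-3, 10), k)) = Add(Mul(26, D), Mul(-30, k)) = Add(Mul(-30, k), Mul(26, D)))
Add(3975, Mul(-1, Function('C')(-63, Function('w')(-5, -10)))) = Add(3975, Mul(-1, Add(Mul(-30, Mul(Rational(2, 9), -10)), Mul(26, -63)))) = Add(3975, Mul(-1, Add(Mul(-30, Rational(-20, 9)), -1638))) = Add(3975, Mul(-1, Add(Rational(200, 3), -1638))) = Add(3975, Mul(-1, Rational(-4714, 3))) = Add(3975, Rational(4714, 3)) = Rational(16639, 3)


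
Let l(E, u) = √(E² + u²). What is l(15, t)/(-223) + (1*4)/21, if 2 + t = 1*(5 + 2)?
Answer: 4/21 - 5*√10/223 ≈ 0.11957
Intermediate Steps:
t = 5 (t = -2 + 1*(5 + 2) = -2 + 1*7 = -2 + 7 = 5)
l(15, t)/(-223) + (1*4)/21 = √(15² + 5²)/(-223) + (1*4)/21 = √(225 + 25)*(-1/223) + 4*(1/21) = √250*(-1/223) + 4/21 = (5*√10)*(-1/223) + 4/21 = -5*√10/223 + 4/21 = 4/21 - 5*√10/223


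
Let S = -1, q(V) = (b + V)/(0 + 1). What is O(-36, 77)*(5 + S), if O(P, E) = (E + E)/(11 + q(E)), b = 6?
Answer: 308/47 ≈ 6.5532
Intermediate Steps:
q(V) = 6 + V (q(V) = (6 + V)/(0 + 1) = (6 + V)/1 = (6 + V)*1 = 6 + V)
O(P, E) = 2*E/(17 + E) (O(P, E) = (E + E)/(11 + (6 + E)) = (2*E)/(17 + E) = 2*E/(17 + E))
O(-36, 77)*(5 + S) = (2*77/(17 + 77))*(5 - 1) = (2*77/94)*4 = (2*77*(1/94))*4 = (77/47)*4 = 308/47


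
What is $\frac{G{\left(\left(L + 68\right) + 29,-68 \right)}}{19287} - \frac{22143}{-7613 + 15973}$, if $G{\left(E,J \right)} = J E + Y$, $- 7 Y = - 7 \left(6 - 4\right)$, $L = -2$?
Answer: $- \frac{43732811}{14658120} \approx -2.9835$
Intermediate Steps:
$Y = 2$ ($Y = - \frac{\left(-7\right) \left(6 - 4\right)}{7} = - \frac{\left(-7\right) 2}{7} = \left(- \frac{1}{7}\right) \left(-14\right) = 2$)
$G{\left(E,J \right)} = 2 + E J$ ($G{\left(E,J \right)} = J E + 2 = E J + 2 = 2 + E J$)
$\frac{G{\left(\left(L + 68\right) + 29,-68 \right)}}{19287} - \frac{22143}{-7613 + 15973} = \frac{2 + \left(\left(-2 + 68\right) + 29\right) \left(-68\right)}{19287} - \frac{22143}{-7613 + 15973} = \left(2 + \left(66 + 29\right) \left(-68\right)\right) \frac{1}{19287} - \frac{22143}{8360} = \left(2 + 95 \left(-68\right)\right) \frac{1}{19287} - \frac{2013}{760} = \left(2 - 6460\right) \frac{1}{19287} - \frac{2013}{760} = \left(-6458\right) \frac{1}{19287} - \frac{2013}{760} = - \frac{6458}{19287} - \frac{2013}{760} = - \frac{43732811}{14658120}$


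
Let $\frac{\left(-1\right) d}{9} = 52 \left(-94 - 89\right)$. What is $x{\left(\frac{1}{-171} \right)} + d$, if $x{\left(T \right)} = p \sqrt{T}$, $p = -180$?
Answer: $85644 - \frac{60 i \sqrt{19}}{19} \approx 85644.0 - 13.765 i$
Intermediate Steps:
$x{\left(T \right)} = - 180 \sqrt{T}$
$d = 85644$ ($d = - 9 \cdot 52 \left(-94 - 89\right) = - 9 \cdot 52 \left(-183\right) = \left(-9\right) \left(-9516\right) = 85644$)
$x{\left(\frac{1}{-171} \right)} + d = - 180 \sqrt{\frac{1}{-171}} + 85644 = - 180 \sqrt{- \frac{1}{171}} + 85644 = - 180 \frac{i \sqrt{19}}{57} + 85644 = - \frac{60 i \sqrt{19}}{19} + 85644 = 85644 - \frac{60 i \sqrt{19}}{19}$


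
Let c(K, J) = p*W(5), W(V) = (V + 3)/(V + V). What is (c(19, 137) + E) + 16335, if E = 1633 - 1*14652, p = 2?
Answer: 16588/5 ≈ 3317.6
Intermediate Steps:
W(V) = (3 + V)/(2*V) (W(V) = (3 + V)/((2*V)) = (3 + V)*(1/(2*V)) = (3 + V)/(2*V))
c(K, J) = 8/5 (c(K, J) = 2*((½)*(3 + 5)/5) = 2*((½)*(⅕)*8) = 2*(⅘) = 8/5)
E = -13019 (E = 1633 - 14652 = -13019)
(c(19, 137) + E) + 16335 = (8/5 - 13019) + 16335 = -65087/5 + 16335 = 16588/5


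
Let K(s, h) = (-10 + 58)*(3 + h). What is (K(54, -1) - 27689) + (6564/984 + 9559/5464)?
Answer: -6179607909/224024 ≈ -27585.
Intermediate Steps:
K(s, h) = 144 + 48*h (K(s, h) = 48*(3 + h) = 144 + 48*h)
(K(54, -1) - 27689) + (6564/984 + 9559/5464) = ((144 + 48*(-1)) - 27689) + (6564/984 + 9559/5464) = ((144 - 48) - 27689) + (6564*(1/984) + 9559*(1/5464)) = (96 - 27689) + (547/82 + 9559/5464) = -27593 + 1886323/224024 = -6179607909/224024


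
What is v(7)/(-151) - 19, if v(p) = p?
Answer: -2876/151 ≈ -19.046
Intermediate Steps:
v(7)/(-151) - 19 = 7/(-151) - 19 = 7*(-1/151) - 19 = -7/151 - 19 = -2876/151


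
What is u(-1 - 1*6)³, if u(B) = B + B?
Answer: -2744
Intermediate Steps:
u(B) = 2*B
u(-1 - 1*6)³ = (2*(-1 - 1*6))³ = (2*(-1 - 6))³ = (2*(-7))³ = (-14)³ = -2744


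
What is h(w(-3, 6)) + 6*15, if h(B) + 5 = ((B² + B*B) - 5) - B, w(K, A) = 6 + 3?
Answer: 233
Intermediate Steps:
w(K, A) = 9
h(B) = -10 - B + 2*B² (h(B) = -5 + (((B² + B*B) - 5) - B) = -5 + (((B² + B²) - 5) - B) = -5 + ((2*B² - 5) - B) = -5 + ((-5 + 2*B²) - B) = -5 + (-5 - B + 2*B²) = -10 - B + 2*B²)
h(w(-3, 6)) + 6*15 = (-10 - 1*9 + 2*9²) + 6*15 = (-10 - 9 + 2*81) + 90 = (-10 - 9 + 162) + 90 = 143 + 90 = 233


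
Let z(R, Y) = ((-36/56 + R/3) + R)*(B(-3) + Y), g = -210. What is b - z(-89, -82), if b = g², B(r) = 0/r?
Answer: 720649/21 ≈ 34317.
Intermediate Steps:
B(r) = 0
z(R, Y) = Y*(-9/14 + 4*R/3) (z(R, Y) = ((-36/56 + R/3) + R)*(0 + Y) = ((-36*1/56 + R*(⅓)) + R)*Y = ((-9/14 + R/3) + R)*Y = (-9/14 + 4*R/3)*Y = Y*(-9/14 + 4*R/3))
b = 44100 (b = (-210)² = 44100)
b - z(-89, -82) = 44100 - (-82)*(-27 + 56*(-89))/42 = 44100 - (-82)*(-27 - 4984)/42 = 44100 - (-82)*(-5011)/42 = 44100 - 1*205451/21 = 44100 - 205451/21 = 720649/21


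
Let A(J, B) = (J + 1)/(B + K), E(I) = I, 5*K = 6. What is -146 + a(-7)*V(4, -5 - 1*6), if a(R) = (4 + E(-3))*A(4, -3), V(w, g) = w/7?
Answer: -9298/63 ≈ -147.59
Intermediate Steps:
K = 6/5 (K = (1/5)*6 = 6/5 ≈ 1.2000)
V(w, g) = w/7 (V(w, g) = w*(1/7) = w/7)
A(J, B) = (1 + J)/(6/5 + B) (A(J, B) = (J + 1)/(B + 6/5) = (1 + J)/(6/5 + B))
a(R) = -25/9 (a(R) = (4 - 3)*(5*(1 + 4)/(6 + 5*(-3))) = 1*(5*5/(6 - 15)) = 1*(5*5/(-9)) = 1*(5*(-1/9)*5) = 1*(-25/9) = -25/9)
-146 + a(-7)*V(4, -5 - 1*6) = -146 - 25*4/63 = -146 - 25/9*4/7 = -146 - 100/63 = -9298/63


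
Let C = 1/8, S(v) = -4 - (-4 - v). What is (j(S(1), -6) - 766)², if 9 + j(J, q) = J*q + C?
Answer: 39025009/64 ≈ 6.0977e+5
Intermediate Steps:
S(v) = v (S(v) = -4 + (4 + v) = v)
C = ⅛ ≈ 0.12500
j(J, q) = -71/8 + J*q (j(J, q) = -9 + (J*q + ⅛) = -9 + (⅛ + J*q) = -71/8 + J*q)
(j(S(1), -6) - 766)² = ((-71/8 + 1*(-6)) - 766)² = ((-71/8 - 6) - 766)² = (-119/8 - 766)² = (-6247/8)² = 39025009/64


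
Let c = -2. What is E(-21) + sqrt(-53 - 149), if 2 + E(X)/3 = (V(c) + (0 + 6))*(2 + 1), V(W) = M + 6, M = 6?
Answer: 156 + I*sqrt(202) ≈ 156.0 + 14.213*I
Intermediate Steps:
V(W) = 12 (V(W) = 6 + 6 = 12)
E(X) = 156 (E(X) = -6 + 3*((12 + (0 + 6))*(2 + 1)) = -6 + 3*((12 + 6)*3) = -6 + 3*(18*3) = -6 + 3*54 = -6 + 162 = 156)
E(-21) + sqrt(-53 - 149) = 156 + sqrt(-53 - 149) = 156 + sqrt(-202) = 156 + I*sqrt(202)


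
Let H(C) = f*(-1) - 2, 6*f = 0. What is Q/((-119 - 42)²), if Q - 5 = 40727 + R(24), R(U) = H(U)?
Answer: 40730/25921 ≈ 1.5713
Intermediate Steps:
f = 0 (f = (⅙)*0 = 0)
H(C) = -2 (H(C) = 0*(-1) - 2 = 0 - 2 = -2)
R(U) = -2
Q = 40730 (Q = 5 + (40727 - 2) = 5 + 40725 = 40730)
Q/((-119 - 42)²) = 40730/((-119 - 42)²) = 40730/((-161)²) = 40730/25921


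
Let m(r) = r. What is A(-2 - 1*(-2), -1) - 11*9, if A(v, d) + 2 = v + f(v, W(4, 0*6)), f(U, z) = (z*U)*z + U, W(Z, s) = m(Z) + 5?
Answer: -101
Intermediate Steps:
W(Z, s) = 5 + Z (W(Z, s) = Z + 5 = 5 + Z)
f(U, z) = U + U*z² (f(U, z) = (U*z)*z + U = U*z² + U = U + U*z²)
A(v, d) = -2 + 83*v (A(v, d) = -2 + (v + v*(1 + (5 + 4)²)) = -2 + (v + v*(1 + 9²)) = -2 + (v + v*(1 + 81)) = -2 + (v + v*82) = -2 + (v + 82*v) = -2 + 83*v)
A(-2 - 1*(-2), -1) - 11*9 = (-2 + 83*(-2 - 1*(-2))) - 11*9 = (-2 + 83*(-2 + 2)) - 99 = (-2 + 83*0) - 99 = (-2 + 0) - 99 = -2 - 99 = -101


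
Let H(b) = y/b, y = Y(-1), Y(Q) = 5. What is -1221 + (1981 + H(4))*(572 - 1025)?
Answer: -3596721/4 ≈ -8.9918e+5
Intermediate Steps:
y = 5
H(b) = 5/b
-1221 + (1981 + H(4))*(572 - 1025) = -1221 + (1981 + 5/4)*(572 - 1025) = -1221 + (1981 + 5*(¼))*(-453) = -1221 + (1981 + 5/4)*(-453) = -1221 + (7929/4)*(-453) = -1221 - 3591837/4 = -3596721/4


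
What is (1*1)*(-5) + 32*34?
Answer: 1083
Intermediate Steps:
(1*1)*(-5) + 32*34 = 1*(-5) + 1088 = -5 + 1088 = 1083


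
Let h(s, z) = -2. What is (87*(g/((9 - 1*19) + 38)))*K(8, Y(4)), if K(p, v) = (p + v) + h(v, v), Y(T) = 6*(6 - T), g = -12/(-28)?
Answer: 2349/98 ≈ 23.969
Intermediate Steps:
g = 3/7 (g = -12*(-1/28) = 3/7 ≈ 0.42857)
Y(T) = 36 - 6*T
K(p, v) = -2 + p + v (K(p, v) = (p + v) - 2 = -2 + p + v)
(87*(g/((9 - 1*19) + 38)))*K(8, Y(4)) = (87*(3/(7*((9 - 1*19) + 38))))*(-2 + 8 + (36 - 6*4)) = (87*(3/(7*((9 - 19) + 38))))*(-2 + 8 + (36 - 24)) = (87*(3/(7*(-10 + 38))))*(-2 + 8 + 12) = (87*((3/7)/28))*18 = (87*((3/7)*(1/28)))*18 = (87*(3/196))*18 = (261/196)*18 = 2349/98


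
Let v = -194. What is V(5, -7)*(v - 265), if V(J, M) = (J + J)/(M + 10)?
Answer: -1530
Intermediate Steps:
V(J, M) = 2*J/(10 + M) (V(J, M) = (2*J)/(10 + M) = 2*J/(10 + M))
V(5, -7)*(v - 265) = (2*5/(10 - 7))*(-194 - 265) = (2*5/3)*(-459) = (2*5*(⅓))*(-459) = (10/3)*(-459) = -1530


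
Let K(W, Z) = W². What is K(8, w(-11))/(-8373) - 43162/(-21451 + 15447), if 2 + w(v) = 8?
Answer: 180505585/25135746 ≈ 7.1812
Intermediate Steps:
w(v) = 6 (w(v) = -2 + 8 = 6)
K(8, w(-11))/(-8373) - 43162/(-21451 + 15447) = 8²/(-8373) - 43162/(-21451 + 15447) = 64*(-1/8373) - 43162/(-6004) = -64/8373 - 43162*(-1/6004) = -64/8373 + 21581/3002 = 180505585/25135746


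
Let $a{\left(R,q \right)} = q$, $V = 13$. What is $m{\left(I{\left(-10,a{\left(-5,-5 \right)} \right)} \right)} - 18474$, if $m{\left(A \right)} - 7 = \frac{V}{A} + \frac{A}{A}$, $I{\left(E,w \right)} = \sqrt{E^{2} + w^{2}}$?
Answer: $-18466 + \frac{13 \sqrt{5}}{25} \approx -18465.0$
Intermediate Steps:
$m{\left(A \right)} = 8 + \frac{13}{A}$ ($m{\left(A \right)} = 7 + \left(\frac{13}{A} + \frac{A}{A}\right) = 7 + \left(\frac{13}{A} + 1\right) = 7 + \left(1 + \frac{13}{A}\right) = 8 + \frac{13}{A}$)
$m{\left(I{\left(-10,a{\left(-5,-5 \right)} \right)} \right)} - 18474 = \left(8 + \frac{13}{\sqrt{\left(-10\right)^{2} + \left(-5\right)^{2}}}\right) - 18474 = \left(8 + \frac{13}{\sqrt{100 + 25}}\right) - 18474 = \left(8 + \frac{13}{\sqrt{125}}\right) - 18474 = \left(8 + \frac{13}{5 \sqrt{5}}\right) - 18474 = \left(8 + 13 \frac{\sqrt{5}}{25}\right) - 18474 = \left(8 + \frac{13 \sqrt{5}}{25}\right) - 18474 = -18466 + \frac{13 \sqrt{5}}{25}$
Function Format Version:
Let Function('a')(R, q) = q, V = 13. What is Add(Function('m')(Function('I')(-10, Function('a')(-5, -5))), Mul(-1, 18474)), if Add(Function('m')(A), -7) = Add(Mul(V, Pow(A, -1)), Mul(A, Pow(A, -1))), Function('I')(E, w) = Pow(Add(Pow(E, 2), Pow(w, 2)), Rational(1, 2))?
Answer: Add(-18466, Mul(Rational(13, 25), Pow(5, Rational(1, 2)))) ≈ -18465.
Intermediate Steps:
Function('m')(A) = Add(8, Mul(13, Pow(A, -1))) (Function('m')(A) = Add(7, Add(Mul(13, Pow(A, -1)), Mul(A, Pow(A, -1)))) = Add(7, Add(Mul(13, Pow(A, -1)), 1)) = Add(7, Add(1, Mul(13, Pow(A, -1)))) = Add(8, Mul(13, Pow(A, -1))))
Add(Function('m')(Function('I')(-10, Function('a')(-5, -5))), Mul(-1, 18474)) = Add(Add(8, Mul(13, Pow(Pow(Add(Pow(-10, 2), Pow(-5, 2)), Rational(1, 2)), -1))), Mul(-1, 18474)) = Add(Add(8, Mul(13, Pow(Pow(Add(100, 25), Rational(1, 2)), -1))), -18474) = Add(Add(8, Mul(13, Pow(Pow(125, Rational(1, 2)), -1))), -18474) = Add(Add(8, Mul(13, Pow(Mul(5, Pow(5, Rational(1, 2))), -1))), -18474) = Add(Add(8, Mul(13, Mul(Rational(1, 25), Pow(5, Rational(1, 2))))), -18474) = Add(Add(8, Mul(Rational(13, 25), Pow(5, Rational(1, 2)))), -18474) = Add(-18466, Mul(Rational(13, 25), Pow(5, Rational(1, 2))))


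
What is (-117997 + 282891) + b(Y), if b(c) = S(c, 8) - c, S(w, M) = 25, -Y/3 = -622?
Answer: 163053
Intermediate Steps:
Y = 1866 (Y = -3*(-622) = 1866)
b(c) = 25 - c
(-117997 + 282891) + b(Y) = (-117997 + 282891) + (25 - 1*1866) = 164894 + (25 - 1866) = 164894 - 1841 = 163053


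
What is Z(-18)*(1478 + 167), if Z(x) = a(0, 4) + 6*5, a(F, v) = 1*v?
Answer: 55930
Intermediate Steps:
a(F, v) = v
Z(x) = 34 (Z(x) = 4 + 6*5 = 4 + 30 = 34)
Z(-18)*(1478 + 167) = 34*(1478 + 167) = 34*1645 = 55930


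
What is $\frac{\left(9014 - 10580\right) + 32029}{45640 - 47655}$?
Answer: $- \frac{30463}{2015} \approx -15.118$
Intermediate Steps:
$\frac{\left(9014 - 10580\right) + 32029}{45640 - 47655} = \frac{\left(9014 - 10580\right) + 32029}{-2015} = \left(-1566 + 32029\right) \left(- \frac{1}{2015}\right) = 30463 \left(- \frac{1}{2015}\right) = - \frac{30463}{2015}$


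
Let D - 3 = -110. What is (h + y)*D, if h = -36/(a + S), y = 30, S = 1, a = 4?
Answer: -12198/5 ≈ -2439.6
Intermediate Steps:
D = -107 (D = 3 - 110 = -107)
h = -36/5 (h = -36/(4 + 1) = -36/(5*1) = -36/5 ≈ -7.2000)
(h + y)*D = (-36/5 + 30)*(-107) = (114/5)*(-107) = -12198/5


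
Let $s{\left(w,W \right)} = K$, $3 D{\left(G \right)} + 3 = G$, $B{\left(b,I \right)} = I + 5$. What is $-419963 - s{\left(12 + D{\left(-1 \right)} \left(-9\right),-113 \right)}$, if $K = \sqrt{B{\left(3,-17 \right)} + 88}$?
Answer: $-419963 - 2 \sqrt{19} \approx -4.1997 \cdot 10^{5}$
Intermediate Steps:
$B{\left(b,I \right)} = 5 + I$
$D{\left(G \right)} = -1 + \frac{G}{3}$
$K = 2 \sqrt{19}$ ($K = \sqrt{\left(5 - 17\right) + 88} = \sqrt{-12 + 88} = \sqrt{76} = 2 \sqrt{19} \approx 8.7178$)
$s{\left(w,W \right)} = 2 \sqrt{19}$
$-419963 - s{\left(12 + D{\left(-1 \right)} \left(-9\right),-113 \right)} = -419963 - 2 \sqrt{19}$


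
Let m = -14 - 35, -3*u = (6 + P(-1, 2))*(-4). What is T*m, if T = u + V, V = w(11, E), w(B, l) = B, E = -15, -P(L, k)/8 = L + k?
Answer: -1225/3 ≈ -408.33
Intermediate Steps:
P(L, k) = -8*L - 8*k (P(L, k) = -8*(L + k) = -8*L - 8*k)
V = 11
u = -8/3 (u = -(6 + (-8*(-1) - 8*2))*(-4)/3 = -(6 + (8 - 16))*(-4)/3 = -(6 - 8)*(-4)/3 = -(-2)*(-4)/3 = -⅓*8 = -8/3 ≈ -2.6667)
m = -49
T = 25/3 (T = -8/3 + 11 = 25/3 ≈ 8.3333)
T*m = (25/3)*(-49) = -1225/3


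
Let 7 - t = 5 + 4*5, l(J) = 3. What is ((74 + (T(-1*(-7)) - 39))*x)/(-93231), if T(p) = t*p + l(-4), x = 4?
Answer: 352/93231 ≈ 0.0037756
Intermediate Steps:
t = -18 (t = 7 - (5 + 4*5) = 7 - (5 + 20) = 7 - 1*25 = 7 - 25 = -18)
T(p) = 3 - 18*p (T(p) = -18*p + 3 = 3 - 18*p)
((74 + (T(-1*(-7)) - 39))*x)/(-93231) = ((74 + ((3 - (-18)*(-7)) - 39))*4)/(-93231) = ((74 + ((3 - 18*7) - 39))*4)*(-1/93231) = ((74 + ((3 - 126) - 39))*4)*(-1/93231) = ((74 + (-123 - 39))*4)*(-1/93231) = ((74 - 162)*4)*(-1/93231) = -88*4*(-1/93231) = -352*(-1/93231) = 352/93231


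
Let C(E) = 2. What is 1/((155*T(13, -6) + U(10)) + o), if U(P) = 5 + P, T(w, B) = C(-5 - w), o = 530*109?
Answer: 1/58095 ≈ 1.7213e-5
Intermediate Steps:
o = 57770
T(w, B) = 2
1/((155*T(13, -6) + U(10)) + o) = 1/((155*2 + (5 + 10)) + 57770) = 1/((310 + 15) + 57770) = 1/(325 + 57770) = 1/58095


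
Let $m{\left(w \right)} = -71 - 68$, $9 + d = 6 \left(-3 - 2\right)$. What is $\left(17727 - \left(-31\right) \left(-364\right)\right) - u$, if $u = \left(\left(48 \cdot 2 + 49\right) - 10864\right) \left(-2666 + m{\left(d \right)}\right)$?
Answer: $-30060352$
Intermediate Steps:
$d = -39$ ($d = -9 + 6 \left(-3 - 2\right) = -9 + 6 \left(-5\right) = -9 - 30 = -39$)
$m{\left(w \right)} = -139$ ($m{\left(w \right)} = -71 - 68 = -139$)
$u = 30066795$ ($u = \left(\left(48 \cdot 2 + 49\right) - 10864\right) \left(-2666 - 139\right) = \left(\left(96 + 49\right) - 10864\right) \left(-2805\right) = \left(145 - 10864\right) \left(-2805\right) = \left(-10719\right) \left(-2805\right) = 30066795$)
$\left(17727 - \left(-31\right) \left(-364\right)\right) - u = \left(17727 - \left(-31\right) \left(-364\right)\right) - 30066795 = \left(17727 - 11284\right) - 30066795 = 6443 - 30066795 = -30060352$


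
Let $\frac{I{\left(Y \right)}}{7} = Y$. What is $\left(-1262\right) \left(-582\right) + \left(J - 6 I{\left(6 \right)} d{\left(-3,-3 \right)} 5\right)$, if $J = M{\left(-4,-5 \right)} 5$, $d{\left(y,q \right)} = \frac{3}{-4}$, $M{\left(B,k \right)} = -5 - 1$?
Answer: $735399$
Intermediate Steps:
$M{\left(B,k \right)} = -6$
$I{\left(Y \right)} = 7 Y$
$d{\left(y,q \right)} = - \frac{3}{4}$ ($d{\left(y,q \right)} = 3 \left(- \frac{1}{4}\right) = - \frac{3}{4}$)
$J = -30$ ($J = \left(-6\right) 5 = -30$)
$\left(-1262\right) \left(-582\right) + \left(J - 6 I{\left(6 \right)} d{\left(-3,-3 \right)} 5\right) = \left(-1262\right) \left(-582\right) - \left(30 + 6 \cdot 7 \cdot 6 \left(\left(- \frac{3}{4}\right) 5\right)\right) = 734484 - \left(30 + 6 \cdot 42 \left(- \frac{15}{4}\right)\right) = 734484 - -915 = 734484 + \left(-30 + 945\right) = 734484 + 915 = 735399$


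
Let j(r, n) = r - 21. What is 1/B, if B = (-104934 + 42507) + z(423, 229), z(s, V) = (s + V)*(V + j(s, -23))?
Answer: 1/348985 ≈ 2.8655e-6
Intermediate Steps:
j(r, n) = -21 + r
z(s, V) = (V + s)*(-21 + V + s) (z(s, V) = (s + V)*(V + (-21 + s)) = (V + s)*(-21 + V + s))
B = 348985 (B = (-104934 + 42507) + (229² + 229*423 + 229*(-21 + 423) + 423*(-21 + 423)) = -62427 + (52441 + 96867 + 229*402 + 423*402) = -62427 + (52441 + 96867 + 92058 + 170046) = -62427 + 411412 = 348985)
1/B = 1/348985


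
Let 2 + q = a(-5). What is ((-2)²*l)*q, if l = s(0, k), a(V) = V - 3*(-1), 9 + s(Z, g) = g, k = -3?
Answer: 192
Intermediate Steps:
s(Z, g) = -9 + g
a(V) = 3 + V (a(V) = V + 3 = 3 + V)
q = -4 (q = -2 + (3 - 5) = -2 - 2 = -4)
l = -12 (l = -9 - 3 = -12)
((-2)²*l)*q = ((-2)²*(-12))*(-4) = (4*(-12))*(-4) = -48*(-4) = 192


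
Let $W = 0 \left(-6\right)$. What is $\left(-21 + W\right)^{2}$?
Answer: $441$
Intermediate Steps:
$W = 0$
$\left(-21 + W\right)^{2} = \left(-21 + 0\right)^{2} = \left(-21\right)^{2} = 441$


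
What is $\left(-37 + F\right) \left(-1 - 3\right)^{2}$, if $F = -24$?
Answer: $-976$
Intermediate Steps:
$\left(-37 + F\right) \left(-1 - 3\right)^{2} = \left(-37 - 24\right) \left(-1 - 3\right)^{2} = - 61 \left(-4\right)^{2} = \left(-61\right) 16 = -976$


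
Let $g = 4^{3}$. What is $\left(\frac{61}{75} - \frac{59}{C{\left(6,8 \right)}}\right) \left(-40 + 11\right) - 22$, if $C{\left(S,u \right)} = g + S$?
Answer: $- \frac{22201}{1050} \approx -21.144$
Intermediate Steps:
$g = 64$
$C{\left(S,u \right)} = 64 + S$
$\left(\frac{61}{75} - \frac{59}{C{\left(6,8 \right)}}\right) \left(-40 + 11\right) - 22 = \left(\frac{61}{75} - \frac{59}{64 + 6}\right) \left(-40 + 11\right) - 22 = \left(61 \cdot \frac{1}{75} - \frac{59}{70}\right) \left(-29\right) - 22 = \left(\frac{61}{75} - \frac{59}{70}\right) \left(-29\right) - 22 = \left(- \frac{31}{1050}\right) \left(-29\right) - 22 = \frac{899}{1050} - 22 = - \frac{22201}{1050}$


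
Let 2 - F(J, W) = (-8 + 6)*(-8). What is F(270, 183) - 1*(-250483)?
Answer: 250469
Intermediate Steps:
F(J, W) = -14 (F(J, W) = 2 - (-8 + 6)*(-8) = 2 - (-2)*(-8) = 2 - 1*16 = 2 - 16 = -14)
F(270, 183) - 1*(-250483) = -14 - 1*(-250483) = -14 + 250483 = 250469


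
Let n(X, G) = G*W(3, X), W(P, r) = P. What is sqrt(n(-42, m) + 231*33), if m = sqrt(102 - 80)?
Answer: sqrt(7623 + 3*sqrt(22)) ≈ 87.390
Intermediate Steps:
m = sqrt(22) ≈ 4.6904
n(X, G) = 3*G (n(X, G) = G*3 = 3*G)
sqrt(n(-42, m) + 231*33) = sqrt(3*sqrt(22) + 231*33) = sqrt(3*sqrt(22) + 7623) = sqrt(7623 + 3*sqrt(22))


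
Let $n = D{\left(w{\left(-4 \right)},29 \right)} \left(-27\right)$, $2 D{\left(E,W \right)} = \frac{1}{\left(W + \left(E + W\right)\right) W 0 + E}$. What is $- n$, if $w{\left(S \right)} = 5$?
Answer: $\frac{27}{10} \approx 2.7$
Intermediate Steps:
$D{\left(E,W \right)} = \frac{1}{2 E}$ ($D{\left(E,W \right)} = \frac{1}{2 \left(\left(W + \left(E + W\right)\right) W 0 + E\right)} = \frac{1}{2 \left(\left(E + 2 W\right) W 0 + E\right)} = \frac{1}{2 \left(W \left(E + 2 W\right) 0 + E\right)} = \frac{1}{2 \left(0 + E\right)} = \frac{1}{2 E}$)
$n = - \frac{27}{10}$ ($n = \frac{1}{2 \cdot 5} \left(-27\right) = \frac{1}{2} \cdot \frac{1}{5} \left(-27\right) = \frac{1}{10} \left(-27\right) = - \frac{27}{10} \approx -2.7$)
$- n = \left(-1\right) \left(- \frac{27}{10}\right) = \frac{27}{10}$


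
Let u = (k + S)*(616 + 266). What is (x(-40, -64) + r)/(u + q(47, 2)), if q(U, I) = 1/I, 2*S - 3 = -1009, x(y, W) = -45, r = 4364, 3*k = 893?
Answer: -8638/362207 ≈ -0.023848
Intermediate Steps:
k = 893/3 (k = (⅓)*893 = 893/3 ≈ 297.67)
S = -503 (S = 3/2 + (½)*(-1009) = 3/2 - 1009/2 = -503)
u = -181104 (u = (893/3 - 503)*(616 + 266) = -616/3*882 = -181104)
(x(-40, -64) + r)/(u + q(47, 2)) = (-45 + 4364)/(-181104 + 1/2) = 4319/(-181104 + ½) = 4319/(-362207/2) = 4319*(-2/362207) = -8638/362207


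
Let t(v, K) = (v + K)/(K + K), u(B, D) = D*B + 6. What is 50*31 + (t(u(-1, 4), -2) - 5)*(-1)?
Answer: 1555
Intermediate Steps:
u(B, D) = 6 + B*D (u(B, D) = B*D + 6 = 6 + B*D)
t(v, K) = (K + v)/(2*K) (t(v, K) = (K + v)/((2*K)) = (K + v)*(1/(2*K)) = (K + v)/(2*K))
50*31 + (t(u(-1, 4), -2) - 5)*(-1) = 50*31 + ((1/2)*(-2 + (6 - 1*4))/(-2) - 5)*(-1) = 1550 + ((1/2)*(-1/2)*(-2 + (6 - 4)) - 5)*(-1) = 1550 + ((1/2)*(-1/2)*(-2 + 2) - 5)*(-1) = 1550 + ((1/2)*(-1/2)*0 - 5)*(-1) = 1550 + (0 - 5)*(-1) = 1550 - 5*(-1) = 1550 + 5 = 1555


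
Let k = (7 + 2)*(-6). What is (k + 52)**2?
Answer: 4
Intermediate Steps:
k = -54 (k = 9*(-6) = -54)
(k + 52)**2 = (-54 + 52)**2 = (-2)**2 = 4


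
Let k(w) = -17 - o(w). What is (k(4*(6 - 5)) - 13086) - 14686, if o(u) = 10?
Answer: -27799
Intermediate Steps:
k(w) = -27 (k(w) = -17 - 1*10 = -17 - 10 = -27)
(k(4*(6 - 5)) - 13086) - 14686 = (-27 - 13086) - 14686 = -13113 - 14686 = -27799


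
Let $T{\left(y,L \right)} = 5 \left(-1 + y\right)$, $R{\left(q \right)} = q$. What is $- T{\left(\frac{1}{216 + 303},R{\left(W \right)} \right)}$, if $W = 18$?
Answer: $\frac{2590}{519} \approx 4.9904$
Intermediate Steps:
$T{\left(y,L \right)} = -5 + 5 y$
$- T{\left(\frac{1}{216 + 303},R{\left(W \right)} \right)} = - (-5 + \frac{5}{216 + 303}) = - (-5 + \frac{5}{519}) = \left(-1\right) \left(- \frac{2590}{519}\right) = \frac{2590}{519}$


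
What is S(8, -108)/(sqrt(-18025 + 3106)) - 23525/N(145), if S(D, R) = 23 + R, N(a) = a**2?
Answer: -941/841 + 85*I*sqrt(14919)/14919 ≈ -1.1189 + 0.6959*I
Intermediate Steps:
S(8, -108)/(sqrt(-18025 + 3106)) - 23525/N(145) = (23 - 108)/(sqrt(-18025 + 3106)) - 23525/(145**2) = -85*(-I*sqrt(14919)/14919) - 23525/21025 = -85*(-I*sqrt(14919)/14919) - 23525*1/21025 = -(-85)*I*sqrt(14919)/14919 - 941/841 = 85*I*sqrt(14919)/14919 - 941/841 = -941/841 + 85*I*sqrt(14919)/14919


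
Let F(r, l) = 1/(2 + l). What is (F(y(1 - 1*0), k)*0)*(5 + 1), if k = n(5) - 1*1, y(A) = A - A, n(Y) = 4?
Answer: 0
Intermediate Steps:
y(A) = 0
k = 3 (k = 4 - 1*1 = 4 - 1 = 3)
(F(y(1 - 1*0), k)*0)*(5 + 1) = (0/(2 + 3))*(5 + 1) = (0/5)*6 = ((⅕)*0)*6 = 0*6 = 0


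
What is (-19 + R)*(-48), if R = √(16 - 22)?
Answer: 912 - 48*I*√6 ≈ 912.0 - 117.58*I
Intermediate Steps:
R = I*√6 (R = √(-6) = I*√6 ≈ 2.4495*I)
(-19 + R)*(-48) = (-19 + I*√6)*(-48) = 912 - 48*I*√6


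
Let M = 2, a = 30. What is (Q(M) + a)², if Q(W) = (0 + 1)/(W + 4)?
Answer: 32761/36 ≈ 910.03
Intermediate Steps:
Q(W) = 1/(4 + W)
(Q(M) + a)² = (1/(4 + 2) + 30)² = (1/6 + 30)² = (⅙ + 30)² = (181/6)² = 32761/36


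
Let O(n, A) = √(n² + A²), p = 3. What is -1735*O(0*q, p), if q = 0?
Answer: -5205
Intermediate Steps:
O(n, A) = √(A² + n²)
-1735*O(0*q, p) = -1735*√(3² + (0*0)²) = -1735*√(9 + 0²) = -1735*√(9 + 0) = -1735*√9 = -1735*3 = -5205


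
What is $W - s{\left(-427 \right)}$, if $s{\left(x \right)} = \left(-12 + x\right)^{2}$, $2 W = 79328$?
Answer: $-153057$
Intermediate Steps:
$W = 39664$ ($W = \frac{1}{2} \cdot 79328 = 39664$)
$W - s{\left(-427 \right)} = 39664 - \left(-12 - 427\right)^{2} = 39664 - \left(-439\right)^{2} = 39664 - 192721 = -153057$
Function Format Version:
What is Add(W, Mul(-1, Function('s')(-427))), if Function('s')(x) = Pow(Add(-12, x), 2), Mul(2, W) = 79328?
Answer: -153057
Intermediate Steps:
W = 39664 (W = Mul(Rational(1, 2), 79328) = 39664)
Add(W, Mul(-1, Function('s')(-427))) = Add(39664, Mul(-1, Pow(Add(-12, -427), 2))) = Add(39664, Mul(-1, Pow(-439, 2))) = Add(39664, Mul(-1, 192721)) = Add(39664, -192721) = -153057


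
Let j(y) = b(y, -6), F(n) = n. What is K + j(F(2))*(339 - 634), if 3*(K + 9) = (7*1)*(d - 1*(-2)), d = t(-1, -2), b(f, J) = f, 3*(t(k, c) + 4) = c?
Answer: -5447/9 ≈ -605.22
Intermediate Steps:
t(k, c) = -4 + c/3
d = -14/3 (d = -4 + (1/3)*(-2) = -4 - 2/3 = -14/3 ≈ -4.6667)
j(y) = y
K = -137/9 (K = -9 + ((7*1)*(-14/3 - 1*(-2)))/3 = -9 + (7*(-14/3 + 2))/3 = -9 + (7*(-8/3))/3 = -9 + (1/3)*(-56/3) = -9 - 56/9 = -137/9 ≈ -15.222)
K + j(F(2))*(339 - 634) = -137/9 + 2*(339 - 634) = -137/9 + 2*(-295) = -137/9 - 590 = -5447/9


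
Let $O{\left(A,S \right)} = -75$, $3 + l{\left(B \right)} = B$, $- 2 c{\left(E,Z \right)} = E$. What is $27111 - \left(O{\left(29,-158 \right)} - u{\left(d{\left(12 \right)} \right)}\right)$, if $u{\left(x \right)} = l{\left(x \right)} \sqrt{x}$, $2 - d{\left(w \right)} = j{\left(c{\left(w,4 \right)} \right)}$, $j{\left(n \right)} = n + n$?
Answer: $27186 + 11 \sqrt{14} \approx 27227.0$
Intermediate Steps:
$c{\left(E,Z \right)} = - \frac{E}{2}$
$j{\left(n \right)} = 2 n$
$d{\left(w \right)} = 2 + w$ ($d{\left(w \right)} = 2 - 2 \left(- \frac{w}{2}\right) = 2 - - w = 2 + w$)
$l{\left(B \right)} = -3 + B$
$u{\left(x \right)} = \sqrt{x} \left(-3 + x\right)$ ($u{\left(x \right)} = \left(-3 + x\right) \sqrt{x} = \sqrt{x} \left(-3 + x\right)$)
$27111 - \left(O{\left(29,-158 \right)} - u{\left(d{\left(12 \right)} \right)}\right) = 27111 - \left(-75 - \sqrt{2 + 12} \left(-3 + \left(2 + 12\right)\right)\right) = 27111 - \left(-75 - \sqrt{14} \left(-3 + 14\right)\right) = 27111 - \left(-75 - \sqrt{14} \cdot 11\right) = 27111 - \left(-75 - 11 \sqrt{14}\right) = 27111 + \left(75 + 11 \sqrt{14}\right) = 27186 + 11 \sqrt{14}$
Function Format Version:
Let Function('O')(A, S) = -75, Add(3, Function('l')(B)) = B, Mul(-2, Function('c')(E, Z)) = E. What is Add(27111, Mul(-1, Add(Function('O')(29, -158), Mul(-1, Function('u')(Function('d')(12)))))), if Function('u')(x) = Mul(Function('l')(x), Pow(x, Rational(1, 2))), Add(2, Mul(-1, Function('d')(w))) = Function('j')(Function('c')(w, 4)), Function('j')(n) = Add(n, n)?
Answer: Add(27186, Mul(11, Pow(14, Rational(1, 2)))) ≈ 27227.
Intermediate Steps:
Function('c')(E, Z) = Mul(Rational(-1, 2), E)
Function('j')(n) = Mul(2, n)
Function('d')(w) = Add(2, w) (Function('d')(w) = Add(2, Mul(-1, Mul(2, Mul(Rational(-1, 2), w)))) = Add(2, Mul(-1, Mul(-1, w))) = Add(2, w))
Function('l')(B) = Add(-3, B)
Function('u')(x) = Mul(Pow(x, Rational(1, 2)), Add(-3, x)) (Function('u')(x) = Mul(Add(-3, x), Pow(x, Rational(1, 2))) = Mul(Pow(x, Rational(1, 2)), Add(-3, x)))
Add(27111, Mul(-1, Add(Function('O')(29, -158), Mul(-1, Function('u')(Function('d')(12)))))) = Add(27111, Mul(-1, Add(-75, Mul(-1, Mul(Pow(Add(2, 12), Rational(1, 2)), Add(-3, Add(2, 12))))))) = Add(27111, Mul(-1, Add(-75, Mul(-1, Mul(Pow(14, Rational(1, 2)), Add(-3, 14)))))) = Add(27111, Mul(-1, Add(-75, Mul(-1, Mul(Pow(14, Rational(1, 2)), 11))))) = Add(27111, Mul(-1, Add(-75, Mul(-1, Mul(11, Pow(14, Rational(1, 2))))))) = Add(27111, Mul(-1, Add(-75, Mul(-11, Pow(14, Rational(1, 2)))))) = Add(27111, Add(75, Mul(11, Pow(14, Rational(1, 2))))) = Add(27186, Mul(11, Pow(14, Rational(1, 2))))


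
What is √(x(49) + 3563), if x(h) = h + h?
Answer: √3661 ≈ 60.506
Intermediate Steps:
x(h) = 2*h
√(x(49) + 3563) = √(2*49 + 3563) = √(98 + 3563) = √3661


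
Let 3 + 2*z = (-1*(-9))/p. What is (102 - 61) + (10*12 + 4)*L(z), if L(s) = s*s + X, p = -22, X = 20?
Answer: 1394539/484 ≈ 2881.3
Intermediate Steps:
z = -75/44 (z = -3/2 + (-1*(-9)/(-22))/2 = -3/2 + (9*(-1/22))/2 = -3/2 + (1/2)*(-9/22) = -3/2 - 9/44 = -75/44 ≈ -1.7045)
L(s) = 20 + s**2 (L(s) = s*s + 20 = s**2 + 20 = 20 + s**2)
(102 - 61) + (10*12 + 4)*L(z) = (102 - 61) + (10*12 + 4)*(20 + (-75/44)**2) = 41 + (120 + 4)*(20 + 5625/1936) = 41 + 124*(44345/1936) = 41 + 1374695/484 = 1394539/484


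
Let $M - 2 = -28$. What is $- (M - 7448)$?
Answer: $7474$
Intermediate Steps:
$M = -26$ ($M = 2 - 28 = -26$)
$- (M - 7448) = - (-26 - 7448) = \left(-1\right) \left(-7474\right) = 7474$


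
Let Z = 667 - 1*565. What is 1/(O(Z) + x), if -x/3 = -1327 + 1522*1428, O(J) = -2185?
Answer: -1/6518452 ≈ -1.5341e-7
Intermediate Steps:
Z = 102 (Z = 667 - 565 = 102)
x = -6516267 (x = -3*(-1327 + 1522*1428) = -3*(-1327 + 2173416) = -3*2172089 = -6516267)
1/(O(Z) + x) = 1/(-2185 - 6516267) = 1/(-6518452) = -1/6518452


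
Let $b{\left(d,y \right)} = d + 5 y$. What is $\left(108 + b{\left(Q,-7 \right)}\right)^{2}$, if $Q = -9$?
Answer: $4096$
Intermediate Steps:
$\left(108 + b{\left(Q,-7 \right)}\right)^{2} = \left(108 + \left(-9 + 5 \left(-7\right)\right)\right)^{2} = \left(108 - 44\right)^{2} = 64^{2} = 4096$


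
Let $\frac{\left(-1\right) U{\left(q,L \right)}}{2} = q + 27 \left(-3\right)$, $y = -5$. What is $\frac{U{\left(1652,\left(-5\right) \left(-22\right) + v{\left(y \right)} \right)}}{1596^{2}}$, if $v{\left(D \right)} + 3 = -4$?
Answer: $- \frac{1571}{1273608} \approx -0.0012335$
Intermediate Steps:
$v{\left(D \right)} = -7$ ($v{\left(D \right)} = -3 - 4 = -7$)
$U{\left(q,L \right)} = 162 - 2 q$ ($U{\left(q,L \right)} = - 2 \left(q + 27 \left(-3\right)\right) = - 2 \left(q - 81\right) = - 2 \left(-81 + q\right) = 162 - 2 q$)
$\frac{U{\left(1652,\left(-5\right) \left(-22\right) + v{\left(y \right)} \right)}}{1596^{2}} = \frac{162 - 3304}{1596^{2}} = \frac{162 - 3304}{2547216} = \left(-3142\right) \frac{1}{2547216} = - \frac{1571}{1273608}$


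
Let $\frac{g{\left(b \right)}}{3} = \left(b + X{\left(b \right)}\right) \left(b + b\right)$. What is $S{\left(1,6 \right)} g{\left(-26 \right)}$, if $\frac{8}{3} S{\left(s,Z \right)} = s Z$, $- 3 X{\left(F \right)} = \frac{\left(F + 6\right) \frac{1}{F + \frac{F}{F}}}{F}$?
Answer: $\frac{45612}{5} \approx 9122.4$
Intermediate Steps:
$X{\left(F \right)} = - \frac{6 + F}{3 F \left(1 + F\right)}$ ($X{\left(F \right)} = - \frac{\frac{F + 6}{F + \frac{F}{F}} \frac{1}{F}}{3} = - \frac{\frac{6 + F}{F + 1} \frac{1}{F}}{3} = - \frac{\frac{6 + F}{1 + F} \frac{1}{F}}{3} = - \frac{\frac{1}{F} \frac{1}{1 + F} \left(6 + F\right)}{3} = - \frac{6 + F}{3 F \left(1 + F\right)}$)
$S{\left(s,Z \right)} = \frac{3 Z s}{8}$ ($S{\left(s,Z \right)} = \frac{3 s Z}{8} = \frac{3 Z s}{8}$)
$g{\left(b \right)} = 6 b \left(b + \frac{-6 - b}{3 b \left(1 + b\right)}\right)$ ($g{\left(b \right)} = 3 \left(b + \frac{-6 - b}{3 b \left(1 + b\right)}\right) \left(b + b\right) = 3 \left(b + \frac{-6 - b}{3 b \left(1 + b\right)}\right) 2 b = 3 \cdot 2 b \left(b + \frac{-6 - b}{3 b \left(1 + b\right)}\right) = 6 b \left(b + \frac{-6 - b}{3 b \left(1 + b\right)}\right)$)
$S{\left(1,6 \right)} g{\left(-26 \right)} = \frac{3}{8} \cdot 6 \cdot 1 \frac{2 \left(-6 - -26 + 3 \left(-26\right)^{2} \left(1 - 26\right)\right)}{1 - 26} = \frac{9 \frac{2 \left(-6 + 26 + 3 \cdot 676 \left(-25\right)\right)}{-25}}{4} = \frac{9 \cdot 2 \left(- \frac{1}{25}\right) \left(-6 + 26 - 50700\right)}{4} = \frac{9 \cdot 2 \left(- \frac{1}{25}\right) \left(-50680\right)}{4} = \frac{9}{4} \cdot \frac{20272}{5} = \frac{45612}{5}$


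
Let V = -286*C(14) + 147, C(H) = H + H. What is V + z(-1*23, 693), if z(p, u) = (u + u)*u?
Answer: 952637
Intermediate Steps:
C(H) = 2*H
z(p, u) = 2*u² (z(p, u) = (2*u)*u = 2*u²)
V = -7861 (V = -572*14 + 147 = -286*28 + 147 = -8008 + 147 = -7861)
V + z(-1*23, 693) = -7861 + 2*693² = -7861 + 2*480249 = -7861 + 960498 = 952637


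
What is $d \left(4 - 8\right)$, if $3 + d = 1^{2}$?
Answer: $8$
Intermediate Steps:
$d = -2$ ($d = -3 + 1^{2} = -3 + 1 = -2$)
$d \left(4 - 8\right) = - 2 \left(4 - 8\right) = \left(-2\right) \left(-4\right) = 8$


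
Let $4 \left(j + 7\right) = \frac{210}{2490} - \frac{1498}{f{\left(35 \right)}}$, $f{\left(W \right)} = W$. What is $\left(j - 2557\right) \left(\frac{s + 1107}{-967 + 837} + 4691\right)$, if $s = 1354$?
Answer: $- \frac{2595875062823}{215800} \approx -1.2029 \cdot 10^{7}$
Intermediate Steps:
$j = - \frac{29347}{1660}$ ($j = -7 + \frac{\frac{210}{2490} - \frac{1498}{35}}{4} = -7 + \frac{210 \cdot \frac{1}{2490} - \frac{214}{5}}{4} = -7 + \frac{\frac{7}{83} - \frac{214}{5}}{4} = -7 + \frac{1}{4} \left(- \frac{17727}{415}\right) = -7 - \frac{17727}{1660} = - \frac{29347}{1660} \approx -17.679$)
$\left(j - 2557\right) \left(\frac{s + 1107}{-967 + 837} + 4691\right) = \left(- \frac{29347}{1660} - 2557\right) \left(\frac{1354 + 1107}{-967 + 837} + 4691\right) = - \frac{4273967 \left(\frac{2461}{-130} + 4691\right)}{1660} = - \frac{4273967 \left(2461 \left(- \frac{1}{130}\right) + 4691\right)}{1660} = - \frac{4273967 \left(- \frac{2461}{130} + 4691\right)}{1660} = \left(- \frac{4273967}{1660}\right) \frac{607369}{130} = - \frac{2595875062823}{215800}$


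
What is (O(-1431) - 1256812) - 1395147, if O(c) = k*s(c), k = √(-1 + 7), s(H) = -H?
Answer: -2651959 + 1431*√6 ≈ -2.6485e+6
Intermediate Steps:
k = √6 ≈ 2.4495
O(c) = -c*√6 (O(c) = √6*(-c) = -c*√6)
(O(-1431) - 1256812) - 1395147 = (-1*(-1431)*√6 - 1256812) - 1395147 = (1431*√6 - 1256812) - 1395147 = (-1256812 + 1431*√6) - 1395147 = -2651959 + 1431*√6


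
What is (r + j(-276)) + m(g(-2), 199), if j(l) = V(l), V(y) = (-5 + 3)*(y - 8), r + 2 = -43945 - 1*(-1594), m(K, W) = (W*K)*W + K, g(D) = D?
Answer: -120989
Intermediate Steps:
m(K, W) = K + K*W**2 (m(K, W) = (K*W)*W + K = K*W**2 + K = K + K*W**2)
r = -42353 (r = -2 + (-43945 - 1*(-1594)) = -2 + (-43945 + 1594) = -2 - 42351 = -42353)
V(y) = 16 - 2*y (V(y) = -2*(-8 + y) = 16 - 2*y)
j(l) = 16 - 2*l
(r + j(-276)) + m(g(-2), 199) = (-42353 + (16 - 2*(-276))) - 2*(1 + 199**2) = (-42353 + (16 + 552)) - 2*(1 + 39601) = (-42353 + 568) - 2*39602 = -41785 - 79204 = -120989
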